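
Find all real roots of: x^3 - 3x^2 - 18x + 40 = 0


Let p(x) = x^3 - 3x^2 - 18x + 40. By the rational root theorem (leading coefficient 1), any rational root is an integer divisor of 40: try ±1, ±2, ... in turn.
Test x = 1: value = 20 ≠ 0.
Test x = -1: value = 54 ≠ 0.
Test x = 2: value = 0 ✓, so (x - 2) is a factor.
Synthetic division by (x - 2): bring down 1; 1(2) - 3 = -1; (-1)(2) - 18 = -20; (-20)(2) + 40 = 0 → quotient x^2 - x - 20, remainder 0.
Solve the quadratic x^2 - x - 20 = 0: discriminant = (-1)^2 - 4(1)(-20) = 1 + 80 = 81.
sqrt(81) = 9, so x = (1 ± 9)/2: x = 5 or x = -4.

x = -4, x = 2, x = 5


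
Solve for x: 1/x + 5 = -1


Subtract 5 from both sides: 1/x = -6
Multiply both sides by x: 1 = -6 * x
Divide by -6: x = -1/6

x = -1/6


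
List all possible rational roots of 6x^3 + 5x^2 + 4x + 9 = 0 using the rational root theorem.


Rational root theorem: possible roots are ±p/q where:
  p divides the constant term (9): p ∈ {1, 3, 9}
  q divides the leading coefficient (6): q ∈ {1, 2, 3, 6}

All possible rational roots: -9, -9/2, -3, -3/2, -1, -1/2, -1/3, -1/6, 1/6, 1/3, 1/2, 1, 3/2, 3, 9/2, 9

-9, -9/2, -3, -3/2, -1, -1/2, -1/3, -1/6, 1/6, 1/3, 1/2, 1, 3/2, 3, 9/2, 9


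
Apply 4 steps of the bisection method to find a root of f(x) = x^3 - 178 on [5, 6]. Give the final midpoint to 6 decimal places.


f(x) = x^3 - 178
f(5) = -53 < 0
f(6) = 38 > 0

Step 1: midpoint = (5.000000 + 6.000000)/2 = 5.500000
  f(5.500000) = -11.625000
  f(mid) < 0, so root is in [5.500000, 6.000000]

Step 2: midpoint = (5.500000 + 6.000000)/2 = 5.750000
  f(5.750000) = 12.109375
  f(mid) > 0, so root is in [5.500000, 5.750000]

Step 3: midpoint = (5.500000 + 5.750000)/2 = 5.625000
  f(5.625000) = -0.021484
  f(mid) < 0, so root is in [5.625000, 5.750000]

Step 4: midpoint = (5.625000 + 5.750000)/2 = 5.687500
  f(5.687500) = 5.977295
  f(mid) > 0, so root is in [5.625000, 5.687500]

midpoint = 5.687500


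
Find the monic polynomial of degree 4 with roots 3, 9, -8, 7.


A monic polynomial with roots 3, 9, -8, 7 is:
p(x) = (x - 3)(x - 9)(x + 8)(x - 7)
After multiplying by (x - 3): x - 3
After multiplying by (x - 9): x^2 - 12x + 27
After multiplying by (x + 8): x^3 - 4x^2 - 69x + 216
After multiplying by (x - 7): x^4 - 11x^3 - 41x^2 + 699x - 1512

x^4 - 11x^3 - 41x^2 + 699x - 1512


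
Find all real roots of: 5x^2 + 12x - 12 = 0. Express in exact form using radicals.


Using the quadratic formula: x = (-b ± sqrt(b^2 - 4ac)) / (2a)
Here a = 5, b = 12, c = -12
Discriminant = b^2 - 4ac = 12^2 - 4(5)(-12) = 144 + 240 = 384
Since discriminant = 384 > 0, there are two real roots.
x = (-12 ± 8*sqrt(6)) / 10
Simplifying: x = (-6 ± 4*sqrt(6)) / 5
Numerically: x ≈ 0.7596 or x ≈ -3.1596

x = (-6 + 4*sqrt(6)) / 5 or x = (-6 - 4*sqrt(6)) / 5


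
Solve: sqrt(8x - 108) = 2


Square both sides: 8x - 108 = 2^2 = 4
8x = 4 + 108 = 112
x = 14
Check: sqrt(8*14 - 108) = sqrt(4) = 2 ✓

x = 14


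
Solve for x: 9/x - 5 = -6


Subtract -5 from both sides: 9/x = -1
Multiply both sides by x: 9 = -1 * x
Divide by -1: x = -9

x = -9


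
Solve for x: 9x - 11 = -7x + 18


Starting with: 9x - 11 = -7x + 18
Move all x terms to left: (9 + 7)x = 18 + 11
Simplify: 16x = 29
Divide both sides by 16: x = 29/16

x = 29/16


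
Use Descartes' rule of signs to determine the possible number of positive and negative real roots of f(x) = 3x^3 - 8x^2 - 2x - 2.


Descartes' rule of signs:

For positive roots, count sign changes in f(x) = 3x^3 - 8x^2 - 2x - 2:
Signs of coefficients: +, -, -, -
Number of sign changes: 1
Possible positive real roots: 1

For negative roots, examine f(-x) = -3x^3 - 8x^2 + 2x - 2:
Signs of coefficients: -, -, +, -
Number of sign changes: 2
Possible negative real roots: 2, 0

Positive roots: 1; Negative roots: 2 or 0


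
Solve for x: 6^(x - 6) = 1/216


Express both sides with the same base.
1/216 = 6^(-3)
Since the bases match, equate exponents: x - 6 = -3
So x = -3 - (-6) = 3

x = 3


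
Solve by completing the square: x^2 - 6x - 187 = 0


Start: x^2 - 6x - 187 = 0
Move constant: x^2 - 6x = 187
Half of -6 is -3, squared is 9
Add 9 to both sides: x^2 - 6x + 9 = 196
(x - 3)^2 = 196
x - 3 = ±14
x = 3 + 14 = 17 or x = 3 - 14 = -11

x = -11, x = 17


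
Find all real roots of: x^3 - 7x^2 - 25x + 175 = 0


Let p(x) = x^3 - 7x^2 - 25x + 175. By the rational root theorem (leading coefficient 1), any rational root is an integer divisor of 175: try ±1, ±2, ... in turn.
Test x = 1: value = 144 ≠ 0.
Test x = -1: value = 192 ≠ 0.
Test x = 5: value = 0 ✓, so (x - 5) is a factor.
Synthetic division by (x - 5): bring down 1; 1(5) - 7 = -2; (-2)(5) - 25 = -35; (-35)(5) + 175 = 0 → quotient x^2 - 2x - 35, remainder 0.
Solve the quadratic x^2 - 2x - 35 = 0: discriminant = (-2)^2 - 4(1)(-35) = 4 + 140 = 144.
sqrt(144) = 12, so x = (2 ± 12)/2: x = 7 or x = -5.

x = -5, x = 5, x = 7


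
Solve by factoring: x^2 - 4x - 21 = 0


We need two numbers that multiply to -21 and add to -4.
Those numbers are -7 and 3 (since (-7) * 3 = -21 and (-7) + 3 = -4).
So x^2 - 4x - 21 = (x - 7)(x + 3) = 0
Setting each factor to zero: x = 7 or x = -3

x = -3, x = 7


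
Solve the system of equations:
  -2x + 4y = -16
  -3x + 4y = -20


Using Cramer's rule:
Determinant D = (-2)(4) - (-3)(4) = -8 + 12 = 4
Dx = (-16)(4) - (-20)(4) = -64 + 80 = 16
Dy = (-2)(-20) - (-3)(-16) = 40 - 48 = -8
x = Dx/D = 16/4 = 4
y = Dy/D = -8/4 = -2

x = 4, y = -2


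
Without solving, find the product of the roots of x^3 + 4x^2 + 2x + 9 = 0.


By Vieta's formulas for x^3 + bx^2 + cx + d = 0:
  r1 + r2 + r3 = -b/a = -4
  r1*r2 + r1*r3 + r2*r3 = c/a = 2
  r1*r2*r3 = -d/a = -9


Product = -9


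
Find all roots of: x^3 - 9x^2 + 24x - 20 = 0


Let p(x) = x^3 - 9x^2 + 24x - 20. By the rational root theorem (leading coefficient 1), any rational root is an integer divisor of 20: try ±1, ±2, ... in turn.
Test x = 1: value = -4 ≠ 0.
Test x = -1: value = -54 ≠ 0.
Test x = 2: value = 0 ✓, so (x - 2) is a factor.
Synthetic division by (x - 2): bring down 1; 1(2) - 9 = -7; (-7)(2) + 24 = 10; 10(2) - 20 = 0 → quotient x^2 - 7x + 10, remainder 0.
Solve the quadratic x^2 - 7x + 10 = 0: discriminant = (-7)^2 - 4(1)(10) = 49 - 40 = 9.
sqrt(9) = 3, so x = (7 ± 3)/2: x = 5 or x = 2.
Collecting all roots found:

x = 2 (multiplicity 2), x = 5


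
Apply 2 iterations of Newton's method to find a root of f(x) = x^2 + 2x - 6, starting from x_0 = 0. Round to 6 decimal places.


Newton's method: x_(n+1) = x_n - f(x_n)/f'(x_n)
f(x) = x^2 + 2x - 6
f'(x) = 2x + 2

Iteration 1:
  f(0.000000) = -6.000000
  f'(0.000000) = 2.000000
  x_1 = 0.000000 - (-6.000000)/(2.000000) = 3.000000

Iteration 2:
  f(3.000000) = 9.000000
  f'(3.000000) = 8.000000
  x_2 = 3.000000 - (9.000000)/(8.000000) = 1.875000

x_2 = 1.875000


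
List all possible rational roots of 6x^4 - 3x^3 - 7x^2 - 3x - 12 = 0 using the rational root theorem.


Rational root theorem: possible roots are ±p/q where:
  p divides the constant term (-12): p ∈ {1, 2, 3, 4, 6, 12}
  q divides the leading coefficient (6): q ∈ {1, 2, 3, 6}

All possible rational roots: -12, -6, -4, -3, -2, -3/2, -4/3, -1, -2/3, -1/2, -1/3, -1/6, 1/6, 1/3, 1/2, 2/3, 1, 4/3, 3/2, 2, 3, 4, 6, 12

-12, -6, -4, -3, -2, -3/2, -4/3, -1, -2/3, -1/2, -1/3, -1/6, 1/6, 1/3, 1/2, 2/3, 1, 4/3, 3/2, 2, 3, 4, 6, 12


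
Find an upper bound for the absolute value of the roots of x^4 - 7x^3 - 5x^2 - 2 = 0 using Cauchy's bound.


Cauchy's bound: all roots r satisfy |r| <= 1 + max(|a_i/a_n|) for i = 0,...,n-1
where a_n is the leading coefficient.

Coefficients: [1, -7, -5, 0, -2]
Leading coefficient a_n = 1
Ratios |a_i/a_n|: 7, 5, 0, 2
Maximum ratio: 7
Cauchy's bound: |r| <= 1 + 7 = 8

Upper bound = 8


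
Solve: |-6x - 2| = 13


An absolute value equation |expr| = 13 gives two cases:
Case 1: -6x - 2 = 13
  -6x = 15, so x = -5/2
Case 2: -6x - 2 = -13
  -6x = -11, so x = 11/6

x = -5/2, x = 11/6


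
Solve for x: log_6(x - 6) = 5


Convert to exponential form: x - 6 = 6^5 = 7776
x = 7776 + 6 = 7782
Check: log_6(7782 - 6) = log_6(7776) = log_6(7776) = 5 ✓

x = 7782


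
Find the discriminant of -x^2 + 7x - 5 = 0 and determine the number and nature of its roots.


For ax^2 + bx + c = 0, discriminant D = b^2 - 4ac
Here a = -1, b = 7, c = -5
D = (7)^2 - 4(-1)(-5) = 49 - 20 = 29

D = 29 > 0 but not a perfect square
The equation has 2 distinct real irrational roots.

Discriminant = 29, 2 distinct real irrational roots


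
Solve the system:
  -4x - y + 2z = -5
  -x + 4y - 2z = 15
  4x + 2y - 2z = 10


Using Cramer's rule. Expand each determinant along the first row.
D  = (-4)*[4*(-2) - (-2)*2] - (-1)*[(-1)*(-2) - (-2)*4] + 2*[(-1)*2 - 4*4]
  = (-4)*(-4) - (-1)*(10) + 2*(-18) = -10
Dx = (-5)*[4*(-2) - (-2)*2] - (-1)*[15*(-2) - (-2)*10] + 2*[15*2 - 4*10]
  = (-5)*(-4) - (-1)*(-10) + 2*(-10) = -10
Dy = (-4)*[15*(-2) - (-2)*10] - (-5)*[(-1)*(-2) - (-2)*4] + 2*[(-1)*10 - 15*4]
  = (-4)*(-10) - (-5)*(10) + 2*(-70) = -50
Dz = (-4)*[4*10 - 15*2] - (-1)*[(-1)*10 - 15*4] + (-5)*[(-1)*2 - 4*4]
  = (-4)*(10) - (-1)*(-70) + (-5)*(-18) = -20
x = Dx/D = -10/-10 = 1, y = Dy/D = -50/-10 = 5, z = Dz/D = -20/-10 = 2
Check eq1: (-4)(1) + (-1)(5) + (2)(2) = -5 = -5 ✓
Check eq2: (-1)(1) + (4)(5) + (-2)(2) = 15 = 15 ✓
Check eq3: (4)(1) + (2)(5) + (-2)(2) = 10 = 10 ✓

x = 1, y = 5, z = 2


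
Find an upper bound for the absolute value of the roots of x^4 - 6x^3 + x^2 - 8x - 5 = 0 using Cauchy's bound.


Cauchy's bound: all roots r satisfy |r| <= 1 + max(|a_i/a_n|) for i = 0,...,n-1
where a_n is the leading coefficient.

Coefficients: [1, -6, 1, -8, -5]
Leading coefficient a_n = 1
Ratios |a_i/a_n|: 6, 1, 8, 5
Maximum ratio: 8
Cauchy's bound: |r| <= 1 + 8 = 9

Upper bound = 9


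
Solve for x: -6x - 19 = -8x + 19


Starting with: -6x - 19 = -8x + 19
Move all x terms to left: (-6 + 8)x = 19 + 19
Simplify: 2x = 38
Divide both sides by 2: x = 19

x = 19


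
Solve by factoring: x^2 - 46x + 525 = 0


We need two numbers that multiply to 525 and add to -46.
Those numbers are -25 and -21 (since (-25) * (-21) = 525 and (-25) + (-21) = -46).
So x^2 - 46x + 525 = (x - 25)(x - 21) = 0
Setting each factor to zero: x = 25 or x = 21

x = 21, x = 25


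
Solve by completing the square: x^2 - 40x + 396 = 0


Start: x^2 - 40x + 396 = 0
Move constant: x^2 - 40x = -396
Half of -40 is -20, squared is 400
Add 400 to both sides: x^2 - 40x + 400 = 4
(x - 20)^2 = 4
x - 20 = ±2
x = 20 + 2 = 22 or x = 20 - 2 = 18

x = 18, x = 22


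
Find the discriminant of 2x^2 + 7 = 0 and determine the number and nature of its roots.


For ax^2 + bx + c = 0, discriminant D = b^2 - 4ac
Here a = 2, b = 0, c = 7
D = (0)^2 - 4(2)(7) = 0 - 56 = -56

D = -56 < 0
The equation has no real roots (2 complex conjugate roots).

Discriminant = -56, no real roots (2 complex conjugate roots)


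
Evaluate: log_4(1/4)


We need the exponent such that 4^? = 1/4
4^(-1) = 1/4^1 = 1/4
Therefore log_4(1/4) = -1

-1


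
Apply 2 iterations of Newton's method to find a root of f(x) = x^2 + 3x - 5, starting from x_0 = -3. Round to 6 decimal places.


Newton's method: x_(n+1) = x_n - f(x_n)/f'(x_n)
f(x) = x^2 + 3x - 5
f'(x) = 2x + 3

Iteration 1:
  f(-3.000000) = -5.000000
  f'(-3.000000) = -3.000000
  x_1 = -3.000000 - (-5.000000)/(-3.000000) = -4.666667

Iteration 2:
  f(-4.666667) = 2.777778
  f'(-4.666667) = -6.333333
  x_2 = -4.666667 - (2.777778)/(-6.333333) = -4.228070

x_2 = -4.228070


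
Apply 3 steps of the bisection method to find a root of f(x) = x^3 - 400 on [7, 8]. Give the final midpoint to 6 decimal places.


f(x) = x^3 - 400
f(7) = -57 < 0
f(8) = 112 > 0

Step 1: midpoint = (7.000000 + 8.000000)/2 = 7.500000
  f(7.500000) = 21.875000
  f(mid) > 0, so root is in [7.000000, 7.500000]

Step 2: midpoint = (7.000000 + 7.500000)/2 = 7.250000
  f(7.250000) = -18.921875
  f(mid) < 0, so root is in [7.250000, 7.500000]

Step 3: midpoint = (7.250000 + 7.500000)/2 = 7.375000
  f(7.375000) = 1.130859
  f(mid) > 0, so root is in [7.250000, 7.375000]

midpoint = 7.375000


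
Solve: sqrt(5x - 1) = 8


Square both sides: 5x - 1 = 8^2 = 64
5x = 64 + 1 = 65
x = 13
Check: sqrt(5*13 - 1) = sqrt(64) = 8 ✓

x = 13


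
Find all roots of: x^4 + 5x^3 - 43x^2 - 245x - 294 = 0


Let p(x) = x^4 + 5x^3 - 43x^2 - 245x - 294. By the rational root theorem (leading coefficient 1), any rational root is an integer divisor of 294: try ±1, ±2, ... in turn.
Test x = 1: value = -576 ≠ 0.
Test x = -1: value = -96 ≠ 0.
Test x = 2: value = -900 ≠ 0.
Test x = -2: value = 0 ✓, so (x + 2) is a factor.
Synthetic division by (x + 2): bring down 1; 1(-2) + 5 = 3; 3(-2) - 43 = -49; (-49)(-2) - 245 = -147; (-147)(-2) - 294 = 0 → quotient x^3 + 3x^2 - 49x - 147, remainder 0.
Continue with the quotient x^3 + 3x^2 - 49x - 147 (candidates must divide 147).
Test x = 3: value = -240 ≠ 0.
Test x = -3: value = 0 ✓, so (x + 3) is a factor.
Synthetic division by (x + 3): bring down 1; 1(-3) + 3 = 0; 0(-3) - 49 = -49; (-49)(-3) - 147 = 0 → quotient x^2 - 49, remainder 0.
Solve the quadratic x^2 - 49 = 0: discriminant = 0^2 - 4(1)(-49) = 0 + 196 = 196.
sqrt(196) = 14, so x = (0 ± 14)/2: x = 7 or x = -7.
Collecting all roots found:

x = -7, x = -3, x = -2, x = 7


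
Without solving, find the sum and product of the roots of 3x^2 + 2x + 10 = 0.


By Vieta's formulas for ax^2 + bx + c = 0:
  Sum of roots = -b/a
  Product of roots = c/a

Here a = 3, b = 2, c = 10
Sum = -(2)/3 = -2/3
Product = 10/3 = 10/3

Sum = -2/3, Product = 10/3


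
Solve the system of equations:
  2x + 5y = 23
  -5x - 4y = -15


Using Cramer's rule:
Determinant D = (2)(-4) - (-5)(5) = -8 + 25 = 17
Dx = (23)(-4) - (-15)(5) = -92 + 75 = -17
Dy = (2)(-15) - (-5)(23) = -30 + 115 = 85
x = Dx/D = -17/17 = -1
y = Dy/D = 85/17 = 5

x = -1, y = 5


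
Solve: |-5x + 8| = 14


An absolute value equation |expr| = 14 gives two cases:
Case 1: -5x + 8 = 14
  -5x = 6, so x = -6/5
Case 2: -5x + 8 = -14
  -5x = -22, so x = 22/5

x = -6/5, x = 22/5


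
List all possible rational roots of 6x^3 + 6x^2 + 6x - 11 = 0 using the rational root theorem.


Rational root theorem: possible roots are ±p/q where:
  p divides the constant term (-11): p ∈ {1, 11}
  q divides the leading coefficient (6): q ∈ {1, 2, 3, 6}

All possible rational roots: -11, -11/2, -11/3, -11/6, -1, -1/2, -1/3, -1/6, 1/6, 1/3, 1/2, 1, 11/6, 11/3, 11/2, 11

-11, -11/2, -11/3, -11/6, -1, -1/2, -1/3, -1/6, 1/6, 1/3, 1/2, 1, 11/6, 11/3, 11/2, 11


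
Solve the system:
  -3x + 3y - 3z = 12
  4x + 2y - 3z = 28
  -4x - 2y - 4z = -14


Using Cramer's rule. Expand each determinant along the first row.
D  = (-3)*[2*(-4) - (-3)*(-2)] - 3*[4*(-4) - (-3)*(-4)] + (-3)*[4*(-2) - 2*(-4)]
  = (-3)*(-14) - 3*(-28) + (-3)*(0) = 126
Dx = 12*[2*(-4) - (-3)*(-2)] - 3*[28*(-4) - (-3)*(-14)] + (-3)*[28*(-2) - 2*(-14)]
  = 12*(-14) - 3*(-154) + (-3)*(-28) = 378
Dy = (-3)*[28*(-4) - (-3)*(-14)] - 12*[4*(-4) - (-3)*(-4)] + (-3)*[4*(-14) - 28*(-4)]
  = (-3)*(-154) - 12*(-28) + (-3)*(56) = 630
Dz = (-3)*[2*(-14) - 28*(-2)] - 3*[4*(-14) - 28*(-4)] + 12*[4*(-2) - 2*(-4)]
  = (-3)*(28) - 3*(56) + 12*(0) = -252
x = Dx/D = 378/126 = 3, y = Dy/D = 630/126 = 5, z = Dz/D = -252/126 = -2
Check eq1: (-3)(3) + (3)(5) + (-3)(-2) = 12 = 12 ✓
Check eq2: (4)(3) + (2)(5) + (-3)(-2) = 28 = 28 ✓
Check eq3: (-4)(3) + (-2)(5) + (-4)(-2) = -14 = -14 ✓

x = 3, y = 5, z = -2


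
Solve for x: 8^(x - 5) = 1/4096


Express both sides with the same base.
1/4096 = 8^(-4)
Since the bases match, equate exponents: x - 5 = -4
So x = -4 - (-5) = 1

x = 1


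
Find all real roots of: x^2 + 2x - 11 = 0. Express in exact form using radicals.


Using the quadratic formula: x = (-b ± sqrt(b^2 - 4ac)) / (2a)
Here a = 1, b = 2, c = -11
Discriminant = b^2 - 4ac = 2^2 - 4(1)(-11) = 4 + 44 = 48
Since discriminant = 48 > 0, there are two real roots.
x = (-2 ± 4*sqrt(3)) / 2
Simplifying: x = -1 ± 2*sqrt(3)
Numerically: x ≈ 2.4641 or x ≈ -4.4641

x = -1 + 2*sqrt(3) or x = -1 - 2*sqrt(3)


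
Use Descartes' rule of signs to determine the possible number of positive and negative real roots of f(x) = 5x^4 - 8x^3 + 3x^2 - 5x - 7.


Descartes' rule of signs:

For positive roots, count sign changes in f(x) = 5x^4 - 8x^3 + 3x^2 - 5x - 7:
Signs of coefficients: +, -, +, -, -
Number of sign changes: 3
Possible positive real roots: 3, 1

For negative roots, examine f(-x) = 5x^4 + 8x^3 + 3x^2 + 5x - 7:
Signs of coefficients: +, +, +, +, -
Number of sign changes: 1
Possible negative real roots: 1

Positive roots: 3 or 1; Negative roots: 1


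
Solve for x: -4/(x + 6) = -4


Multiply both sides by (x + 6): -4 = -4(x + 6)
Distribute: -4 = -4x - 24
-4x = -4 + 24 = 20
x = -5

x = -5


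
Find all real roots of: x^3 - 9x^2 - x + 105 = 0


Let p(x) = x^3 - 9x^2 - x + 105. By the rational root theorem (leading coefficient 1), any rational root is an integer divisor of 105: try ±1, ±2, ... in turn.
Test x = 1: value = 96 ≠ 0.
Test x = -1: value = 96 ≠ 0.
Test x = 3: value = 48 ≠ 0.
Test x = -3: value = 0 ✓, so (x + 3) is a factor.
Synthetic division by (x + 3): bring down 1; 1(-3) - 9 = -12; (-12)(-3) - 1 = 35; 35(-3) + 105 = 0 → quotient x^2 - 12x + 35, remainder 0.
Solve the quadratic x^2 - 12x + 35 = 0: discriminant = (-12)^2 - 4(1)(35) = 144 - 140 = 4.
sqrt(4) = 2, so x = (12 ± 2)/2: x = 7 or x = 5.

x = -3, x = 5, x = 7


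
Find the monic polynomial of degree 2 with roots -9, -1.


A monic polynomial with roots -9, -1 is:
p(x) = (x + 9)(x + 1)
After multiplying by (x + 9): x + 9
After multiplying by (x + 1): x^2 + 10x + 9

x^2 + 10x + 9


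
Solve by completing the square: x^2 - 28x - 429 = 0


Start: x^2 - 28x - 429 = 0
Move constant: x^2 - 28x = 429
Half of -28 is -14, squared is 196
Add 196 to both sides: x^2 - 28x + 196 = 625
(x - 14)^2 = 625
x - 14 = ±25
x = 14 + 25 = 39 or x = 14 - 25 = -11

x = -11, x = 39


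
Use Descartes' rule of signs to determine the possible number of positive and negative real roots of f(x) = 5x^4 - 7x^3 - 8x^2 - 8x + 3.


Descartes' rule of signs:

For positive roots, count sign changes in f(x) = 5x^4 - 7x^3 - 8x^2 - 8x + 3:
Signs of coefficients: +, -, -, -, +
Number of sign changes: 2
Possible positive real roots: 2, 0

For negative roots, examine f(-x) = 5x^4 + 7x^3 - 8x^2 + 8x + 3:
Signs of coefficients: +, +, -, +, +
Number of sign changes: 2
Possible negative real roots: 2, 0

Positive roots: 2 or 0; Negative roots: 2 or 0


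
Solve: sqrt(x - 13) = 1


Square both sides: x - 13 = 1^2 = 1
x = 1 + 13 = 14
x = 14
Check: sqrt(1*14 - 13) = sqrt(1) = 1 ✓

x = 14


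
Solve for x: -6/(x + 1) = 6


Multiply both sides by (x + 1): -6 = 6(x + 1)
Distribute: -6 = 6x + 6
6x = -6 - 6 = -12
x = -2

x = -2


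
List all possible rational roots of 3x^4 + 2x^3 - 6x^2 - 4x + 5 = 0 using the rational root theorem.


Rational root theorem: possible roots are ±p/q where:
  p divides the constant term (5): p ∈ {1, 5}
  q divides the leading coefficient (3): q ∈ {1, 3}

All possible rational roots: -5, -5/3, -1, -1/3, 1/3, 1, 5/3, 5

-5, -5/3, -1, -1/3, 1/3, 1, 5/3, 5


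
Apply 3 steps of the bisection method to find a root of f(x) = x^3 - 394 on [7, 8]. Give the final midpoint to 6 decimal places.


f(x) = x^3 - 394
f(7) = -51 < 0
f(8) = 118 > 0

Step 1: midpoint = (7.000000 + 8.000000)/2 = 7.500000
  f(7.500000) = 27.875000
  f(mid) > 0, so root is in [7.000000, 7.500000]

Step 2: midpoint = (7.000000 + 7.500000)/2 = 7.250000
  f(7.250000) = -12.921875
  f(mid) < 0, so root is in [7.250000, 7.500000]

Step 3: midpoint = (7.250000 + 7.500000)/2 = 7.375000
  f(7.375000) = 7.130859
  f(mid) > 0, so root is in [7.250000, 7.375000]

midpoint = 7.375000


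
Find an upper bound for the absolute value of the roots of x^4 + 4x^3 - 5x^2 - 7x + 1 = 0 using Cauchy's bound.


Cauchy's bound: all roots r satisfy |r| <= 1 + max(|a_i/a_n|) for i = 0,...,n-1
where a_n is the leading coefficient.

Coefficients: [1, 4, -5, -7, 1]
Leading coefficient a_n = 1
Ratios |a_i/a_n|: 4, 5, 7, 1
Maximum ratio: 7
Cauchy's bound: |r| <= 1 + 7 = 8

Upper bound = 8


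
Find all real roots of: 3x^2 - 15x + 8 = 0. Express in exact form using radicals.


Using the quadratic formula: x = (-b ± sqrt(b^2 - 4ac)) / (2a)
Here a = 3, b = -15, c = 8
Discriminant = b^2 - 4ac = (-15)^2 - 4(3)(8) = 225 - 96 = 129
Since discriminant = 129 > 0, there are two real roots.
x = (15 ± sqrt(129)) / 6
Numerically: x ≈ 4.3930 or x ≈ 0.6070

x = (15 + sqrt(129)) / 6 or x = (15 - sqrt(129)) / 6


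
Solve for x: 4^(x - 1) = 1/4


Express both sides with the same base.
1/4 = 4^(-1)
Since the bases match, equate exponents: x - 1 = -1
So x = -1 - (-1) = 0

x = 0


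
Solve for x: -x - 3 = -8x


Starting with: -x - 3 = -8x
Move all x terms to left: (-1 + 8)x = 0 + 3
Simplify: 7x = 3
Divide both sides by 7: x = 3/7

x = 3/7


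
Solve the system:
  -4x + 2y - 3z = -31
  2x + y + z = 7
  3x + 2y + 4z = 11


Using Cramer's rule. Expand each determinant along the first row.
D  = (-4)*[1*4 - 1*2] - 2*[2*4 - 1*3] + (-3)*[2*2 - 1*3]
  = (-4)*(2) - 2*(5) + (-3)*(1) = -21
Dx = (-31)*[1*4 - 1*2] - 2*[7*4 - 1*11] + (-3)*[7*2 - 1*11]
  = (-31)*(2) - 2*(17) + (-3)*(3) = -105
Dy = (-4)*[7*4 - 1*11] - (-31)*[2*4 - 1*3] + (-3)*[2*11 - 7*3]
  = (-4)*(17) - (-31)*(5) + (-3)*(1) = 84
Dz = (-4)*[1*11 - 7*2] - 2*[2*11 - 7*3] + (-31)*[2*2 - 1*3]
  = (-4)*(-3) - 2*(1) + (-31)*(1) = -21
x = Dx/D = -105/-21 = 5, y = Dy/D = 84/-21 = -4, z = Dz/D = -21/-21 = 1
Check eq1: (-4)(5) + (2)(-4) + (-3)(1) = -31 = -31 ✓
Check eq2: (2)(5) + (1)(-4) + (1)(1) = 7 = 7 ✓
Check eq3: (3)(5) + (2)(-4) + (4)(1) = 11 = 11 ✓

x = 5, y = -4, z = 1


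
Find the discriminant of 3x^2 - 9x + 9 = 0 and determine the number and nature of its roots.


For ax^2 + bx + c = 0, discriminant D = b^2 - 4ac
Here a = 3, b = -9, c = 9
D = (-9)^2 - 4(3)(9) = 81 - 108 = -27

D = -27 < 0
The equation has no real roots (2 complex conjugate roots).

Discriminant = -27, no real roots (2 complex conjugate roots)


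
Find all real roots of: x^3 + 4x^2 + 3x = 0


The constant term is 0, so x = 0 is a root. Factor out x:
  x(x^2 + 4x + 3) = 0
Solve the quadratic x^2 + 4x + 3 = 0: discriminant = 4^2 - 4(1)(3) = 16 - 12 = 4.
sqrt(4) = 2, so x = (-4 ± 2)/2: x = -1 or x = -3.

x = -3, x = -1, x = 0


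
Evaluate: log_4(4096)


We need the exponent such that 4^? = 4096
4^6 = 4096
Therefore log_4(4096) = 6

6


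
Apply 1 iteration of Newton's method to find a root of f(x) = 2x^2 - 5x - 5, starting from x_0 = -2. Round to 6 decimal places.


Newton's method: x_(n+1) = x_n - f(x_n)/f'(x_n)
f(x) = 2x^2 - 5x - 5
f'(x) = 4x - 5

Iteration 1:
  f(-2.000000) = 13.000000
  f'(-2.000000) = -13.000000
  x_1 = -2.000000 - (13.000000)/(-13.000000) = -1.000000

x_1 = -1.000000


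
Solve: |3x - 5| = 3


An absolute value equation |expr| = 3 gives two cases:
Case 1: 3x - 5 = 3
  3x = 8, so x = 8/3
Case 2: 3x - 5 = -3
  3x = 2, so x = 2/3

x = 2/3, x = 8/3


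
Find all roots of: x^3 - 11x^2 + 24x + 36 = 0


Let p(x) = x^3 - 11x^2 + 24x + 36. By the rational root theorem (leading coefficient 1), any rational root is an integer divisor of 36: try ±1, ±2, ... in turn.
Test x = 1: value = 50 ≠ 0.
Test x = -1: value = 0 ✓, so (x + 1) is a factor.
Synthetic division by (x + 1): bring down 1; 1(-1) - 11 = -12; (-12)(-1) + 24 = 36; 36(-1) + 36 = 0 → quotient x^2 - 12x + 36, remainder 0.
Solve the quadratic x^2 - 12x + 36 = 0: discriminant = (-12)^2 - 4(1)(36) = 144 - 144 = 0.
Discriminant = 0, so a double root: x = 12/2 = 6.
Collecting all roots found:

x = -1, x = 6 (multiplicity 2)


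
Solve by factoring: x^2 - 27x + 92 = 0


We need two numbers that multiply to 92 and add to -27.
Those numbers are -23 and -4 (since (-23) * (-4) = 92 and (-23) + (-4) = -27).
So x^2 - 27x + 92 = (x - 23)(x - 4) = 0
Setting each factor to zero: x = 23 or x = 4

x = 4, x = 23


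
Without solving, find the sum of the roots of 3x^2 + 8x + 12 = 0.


By Vieta's formulas for ax^2 + bx + c = 0:
  Sum of roots = -b/a
  Product of roots = c/a

Here a = 3, b = 8, c = 12
Sum = -(8)/3 = -8/3
Product = 12/3 = 4

Sum = -8/3


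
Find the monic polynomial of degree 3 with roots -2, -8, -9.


A monic polynomial with roots -2, -8, -9 is:
p(x) = (x + 2)(x + 8)(x + 9)
After multiplying by (x + 2): x + 2
After multiplying by (x + 8): x^2 + 10x + 16
After multiplying by (x + 9): x^3 + 19x^2 + 106x + 144

x^3 + 19x^2 + 106x + 144


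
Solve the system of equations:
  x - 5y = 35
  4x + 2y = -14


Using Cramer's rule:
Determinant D = (1)(2) - (4)(-5) = 2 + 20 = 22
Dx = (35)(2) - (-14)(-5) = 70 - 70 = 0
Dy = (1)(-14) - (4)(35) = -14 - 140 = -154
x = Dx/D = 0/22 = 0
y = Dy/D = -154/22 = -7

x = 0, y = -7


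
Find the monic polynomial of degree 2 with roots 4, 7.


A monic polynomial with roots 4, 7 is:
p(x) = (x - 4)(x - 7)
After multiplying by (x - 4): x - 4
After multiplying by (x - 7): x^2 - 11x + 28

x^2 - 11x + 28


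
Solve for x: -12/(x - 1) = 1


Multiply both sides by (x - 1): -12 = 1(x - 1)
Distribute: -12 = x - 1
x = -12 + 1 = -11
x = -11

x = -11


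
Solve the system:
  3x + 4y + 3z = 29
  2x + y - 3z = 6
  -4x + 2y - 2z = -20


Using Cramer's rule. Expand each determinant along the first row.
D  = 3*[1*(-2) - (-3)*2] - 4*[2*(-2) - (-3)*(-4)] + 3*[2*2 - 1*(-4)]
  = 3*(4) - 4*(-16) + 3*(8) = 100
Dx = 29*[1*(-2) - (-3)*2] - 4*[6*(-2) - (-3)*(-20)] + 3*[6*2 - 1*(-20)]
  = 29*(4) - 4*(-72) + 3*(32) = 500
Dy = 3*[6*(-2) - (-3)*(-20)] - 29*[2*(-2) - (-3)*(-4)] + 3*[2*(-20) - 6*(-4)]
  = 3*(-72) - 29*(-16) + 3*(-16) = 200
Dz = 3*[1*(-20) - 6*2] - 4*[2*(-20) - 6*(-4)] + 29*[2*2 - 1*(-4)]
  = 3*(-32) - 4*(-16) + 29*(8) = 200
x = Dx/D = 500/100 = 5, y = Dy/D = 200/100 = 2, z = Dz/D = 200/100 = 2
Check eq1: (3)(5) + (4)(2) + (3)(2) = 29 = 29 ✓
Check eq2: (2)(5) + (1)(2) + (-3)(2) = 6 = 6 ✓
Check eq3: (-4)(5) + (2)(2) + (-2)(2) = -20 = -20 ✓

x = 5, y = 2, z = 2


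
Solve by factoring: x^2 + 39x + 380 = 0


We need two numbers that multiply to 380 and add to 39.
Those numbers are 20 and 19 (since 20 * 19 = 380 and 20 + 19 = 39).
So x^2 + 39x + 380 = (x + 20)(x + 19) = 0
Setting each factor to zero: x = -20 or x = -19

x = -20, x = -19


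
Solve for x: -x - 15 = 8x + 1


Starting with: -x - 15 = 8x + 1
Move all x terms to left: (-1 - 8)x = 1 + 15
Simplify: -9x = 16
Divide both sides by -9: x = -16/9

x = -16/9


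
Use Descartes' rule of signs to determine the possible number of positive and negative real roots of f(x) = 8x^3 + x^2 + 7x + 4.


Descartes' rule of signs:

For positive roots, count sign changes in f(x) = 8x^3 + x^2 + 7x + 4:
Signs of coefficients: +, +, +, +
Number of sign changes: 0
Possible positive real roots: 0

For negative roots, examine f(-x) = -8x^3 + x^2 - 7x + 4:
Signs of coefficients: -, +, -, +
Number of sign changes: 3
Possible negative real roots: 3, 1

Positive roots: 0; Negative roots: 3 or 1


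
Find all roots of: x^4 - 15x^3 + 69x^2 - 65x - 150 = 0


Let p(x) = x^4 - 15x^3 + 69x^2 - 65x - 150. By the rational root theorem (leading coefficient 1), any rational root is an integer divisor of 150: try ±1, ±2, ... in turn.
Test x = 1: value = -160 ≠ 0.
Test x = -1: value = 0 ✓, so (x + 1) is a factor.
Synthetic division by (x + 1): bring down 1; 1(-1) - 15 = -16; (-16)(-1) + 69 = 85; 85(-1) - 65 = -150; (-150)(-1) - 150 = 0 → quotient x^3 - 16x^2 + 85x - 150, remainder 0.
Continue with the quotient x^3 - 16x^2 + 85x - 150 (candidates must divide 150; re-test x = -1 first in case it repeats).
Test x = -1: value = -252 ≠ 0.
Test x = 2: value = -36 ≠ 0.
Test x = -2: value = -392 ≠ 0.
Test x = 3: value = -12 ≠ 0.
Test x = -3: value = -576 ≠ 0.
Test x = 5: value = 0 ✓, so (x - 5) is a factor.
Synthetic division by (x - 5): bring down 1; 1(5) - 16 = -11; (-11)(5) + 85 = 30; 30(5) - 150 = 0 → quotient x^2 - 11x + 30, remainder 0.
Solve the quadratic x^2 - 11x + 30 = 0: discriminant = (-11)^2 - 4(1)(30) = 121 - 120 = 1.
sqrt(1) = 1, so x = (11 ± 1)/2: x = 6 or x = 5.
Collecting all roots found:

x = -1, x = 5 (multiplicity 2), x = 6


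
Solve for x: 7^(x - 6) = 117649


Express both sides with the same base.
117649 = 7^6
Since the bases match, equate exponents: x - 6 = 6
So x = 6 - (-6) = 12

x = 12


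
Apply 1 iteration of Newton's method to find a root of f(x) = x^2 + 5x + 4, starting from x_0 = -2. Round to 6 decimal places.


Newton's method: x_(n+1) = x_n - f(x_n)/f'(x_n)
f(x) = x^2 + 5x + 4
f'(x) = 2x + 5

Iteration 1:
  f(-2.000000) = -2.000000
  f'(-2.000000) = 1.000000
  x_1 = -2.000000 - (-2.000000)/(1.000000) = 0.000000

x_1 = 0.000000


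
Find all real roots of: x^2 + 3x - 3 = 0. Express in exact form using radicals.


Using the quadratic formula: x = (-b ± sqrt(b^2 - 4ac)) / (2a)
Here a = 1, b = 3, c = -3
Discriminant = b^2 - 4ac = 3^2 - 4(1)(-3) = 9 + 12 = 21
Since discriminant = 21 > 0, there are two real roots.
x = (-3 ± sqrt(21)) / 2
Numerically: x ≈ 0.7913 or x ≈ -3.7913

x = (-3 + sqrt(21)) / 2 or x = (-3 - sqrt(21)) / 2


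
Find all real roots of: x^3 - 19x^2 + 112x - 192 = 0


Let p(x) = x^3 - 19x^2 + 112x - 192. By the rational root theorem (leading coefficient 1), any rational root is an integer divisor of 192: try ±1, ±2, ... in turn.
Test x = 1: value = -98 ≠ 0.
Test x = -1: value = -324 ≠ 0.
Test x = 2: value = -36 ≠ 0.
Test x = -2: value = -500 ≠ 0.
Test x = 3: value = 0 ✓, so (x - 3) is a factor.
Synthetic division by (x - 3): bring down 1; 1(3) - 19 = -16; (-16)(3) + 112 = 64; 64(3) - 192 = 0 → quotient x^2 - 16x + 64, remainder 0.
Solve the quadratic x^2 - 16x + 64 = 0: discriminant = (-16)^2 - 4(1)(64) = 256 - 256 = 0.
Discriminant = 0, so a double root: x = 16/2 = 8.

x = 3, x = 8 (multiplicity 2)


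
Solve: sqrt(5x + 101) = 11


Square both sides: 5x + 101 = 11^2 = 121
5x = 121 - 101 = 20
x = 4
Check: sqrt(5*4 + 101) = sqrt(121) = 11 ✓

x = 4


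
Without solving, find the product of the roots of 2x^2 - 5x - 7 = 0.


By Vieta's formulas for ax^2 + bx + c = 0:
  Sum of roots = -b/a
  Product of roots = c/a

Here a = 2, b = -5, c = -7
Sum = -(-5)/2 = 5/2
Product = -7/2 = -7/2

Product = -7/2


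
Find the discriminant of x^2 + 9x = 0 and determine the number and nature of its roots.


For ax^2 + bx + c = 0, discriminant D = b^2 - 4ac
Here a = 1, b = 9, c = 0
D = (9)^2 - 4(1)(0) = 81 - 0 = 81

D = 81 > 0 and is a perfect square (sqrt = 9)
The equation has 2 distinct real rational roots.

Discriminant = 81, 2 distinct real rational roots


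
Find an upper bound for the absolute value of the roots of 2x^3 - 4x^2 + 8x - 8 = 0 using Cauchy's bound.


Cauchy's bound: all roots r satisfy |r| <= 1 + max(|a_i/a_n|) for i = 0,...,n-1
where a_n is the leading coefficient.

Coefficients: [2, -4, 8, -8]
Leading coefficient a_n = 2
Ratios |a_i/a_n|: 2, 4, 4
Maximum ratio: 4
Cauchy's bound: |r| <= 1 + 4 = 5

Upper bound = 5


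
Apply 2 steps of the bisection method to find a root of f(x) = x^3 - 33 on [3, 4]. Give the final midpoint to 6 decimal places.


f(x) = x^3 - 33
f(3) = -6 < 0
f(4) = 31 > 0

Step 1: midpoint = (3.000000 + 4.000000)/2 = 3.500000
  f(3.500000) = 9.875000
  f(mid) > 0, so root is in [3.000000, 3.500000]

Step 2: midpoint = (3.000000 + 3.500000)/2 = 3.250000
  f(3.250000) = 1.328125
  f(mid) > 0, so root is in [3.000000, 3.250000]

midpoint = 3.250000


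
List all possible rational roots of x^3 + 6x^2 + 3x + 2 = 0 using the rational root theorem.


Rational root theorem: possible roots are ±p/q where:
  p divides the constant term (2): p ∈ {1, 2}
  q divides the leading coefficient (1): q ∈ {1}

All possible rational roots: -2, -1, 1, 2

-2, -1, 1, 2


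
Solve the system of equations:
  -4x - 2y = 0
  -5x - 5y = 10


Using Cramer's rule:
Determinant D = (-4)(-5) - (-5)(-2) = 20 - 10 = 10
Dx = (0)(-5) - (10)(-2) = 0 + 20 = 20
Dy = (-4)(10) - (-5)(0) = -40 - 0 = -40
x = Dx/D = 20/10 = 2
y = Dy/D = -40/10 = -4

x = 2, y = -4


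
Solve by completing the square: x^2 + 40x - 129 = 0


Start: x^2 + 40x - 129 = 0
Move constant: x^2 + 40x = 129
Half of 40 is 20, squared is 400
Add 400 to both sides: x^2 + 40x + 400 = 529
(x + 20)^2 = 529
x + 20 = ±23
x = -20 + 23 = 3 or x = -20 - 23 = -43

x = -43, x = 3


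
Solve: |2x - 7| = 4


An absolute value equation |expr| = 4 gives two cases:
Case 1: 2x - 7 = 4
  2x = 11, so x = 11/2
Case 2: 2x - 7 = -4
  2x = 3, so x = 3/2

x = 3/2, x = 11/2


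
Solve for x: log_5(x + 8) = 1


Convert to exponential form: x + 8 = 5^1 = 5
x = 5 - 8 = -3
Check: log_5(-3 + 8) = log_5(5) = log_5(5) = 1 ✓

x = -3


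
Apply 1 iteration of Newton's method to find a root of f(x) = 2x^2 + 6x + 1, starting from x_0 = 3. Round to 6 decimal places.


Newton's method: x_(n+1) = x_n - f(x_n)/f'(x_n)
f(x) = 2x^2 + 6x + 1
f'(x) = 4x + 6

Iteration 1:
  f(3.000000) = 37.000000
  f'(3.000000) = 18.000000
  x_1 = 3.000000 - (37.000000)/(18.000000) = 0.944444

x_1 = 0.944444


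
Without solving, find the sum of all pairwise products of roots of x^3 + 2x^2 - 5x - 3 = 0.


By Vieta's formulas for x^3 + bx^2 + cx + d = 0:
  r1 + r2 + r3 = -b/a = -2
  r1*r2 + r1*r3 + r2*r3 = c/a = -5
  r1*r2*r3 = -d/a = 3


Sum of pairwise products = -5


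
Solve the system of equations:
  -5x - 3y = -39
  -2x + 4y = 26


Using Cramer's rule:
Determinant D = (-5)(4) - (-2)(-3) = -20 - 6 = -26
Dx = (-39)(4) - (26)(-3) = -156 + 78 = -78
Dy = (-5)(26) - (-2)(-39) = -130 - 78 = -208
x = Dx/D = -78/-26 = 3
y = Dy/D = -208/-26 = 8

x = 3, y = 8


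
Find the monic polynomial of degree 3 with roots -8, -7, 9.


A monic polynomial with roots -8, -7, 9 is:
p(x) = (x + 8)(x + 7)(x - 9)
After multiplying by (x + 8): x + 8
After multiplying by (x + 7): x^2 + 15x + 56
After multiplying by (x - 9): x^3 + 6x^2 - 79x - 504

x^3 + 6x^2 - 79x - 504


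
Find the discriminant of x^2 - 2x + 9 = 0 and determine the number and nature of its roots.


For ax^2 + bx + c = 0, discriminant D = b^2 - 4ac
Here a = 1, b = -2, c = 9
D = (-2)^2 - 4(1)(9) = 4 - 36 = -32

D = -32 < 0
The equation has no real roots (2 complex conjugate roots).

Discriminant = -32, no real roots (2 complex conjugate roots)


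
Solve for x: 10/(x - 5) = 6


Multiply both sides by (x - 5): 10 = 6(x - 5)
Distribute: 10 = 6x - 30
6x = 10 + 30 = 40
x = 20/3

x = 20/3


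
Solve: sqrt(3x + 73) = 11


Square both sides: 3x + 73 = 11^2 = 121
3x = 121 - 73 = 48
x = 16
Check: sqrt(3*16 + 73) = sqrt(121) = 11 ✓

x = 16


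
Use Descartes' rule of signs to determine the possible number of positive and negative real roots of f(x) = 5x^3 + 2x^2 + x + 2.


Descartes' rule of signs:

For positive roots, count sign changes in f(x) = 5x^3 + 2x^2 + x + 2:
Signs of coefficients: +, +, +, +
Number of sign changes: 0
Possible positive real roots: 0

For negative roots, examine f(-x) = -5x^3 + 2x^2 - x + 2:
Signs of coefficients: -, +, -, +
Number of sign changes: 3
Possible negative real roots: 3, 1

Positive roots: 0; Negative roots: 3 or 1


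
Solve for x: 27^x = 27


Express both sides with the same base.
27 = 27^1
Since the bases match: x = 1

x = 1


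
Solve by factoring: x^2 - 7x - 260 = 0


We need two numbers that multiply to -260 and add to -7.
Those numbers are 13 and -20 (since 13 * (-20) = -260 and 13 + (-20) = -7).
So x^2 - 7x - 260 = (x + 13)(x - 20) = 0
Setting each factor to zero: x = -13 or x = 20

x = -13, x = 20


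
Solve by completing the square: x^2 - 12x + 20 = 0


Start: x^2 - 12x + 20 = 0
Move constant: x^2 - 12x = -20
Half of -12 is -6, squared is 36
Add 36 to both sides: x^2 - 12x + 36 = 16
(x - 6)^2 = 16
x - 6 = ±4
x = 6 + 4 = 10 or x = 6 - 4 = 2

x = 2, x = 10


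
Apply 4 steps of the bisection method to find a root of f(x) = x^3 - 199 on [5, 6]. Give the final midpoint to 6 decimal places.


f(x) = x^3 - 199
f(5) = -74 < 0
f(6) = 17 > 0

Step 1: midpoint = (5.000000 + 6.000000)/2 = 5.500000
  f(5.500000) = -32.625000
  f(mid) < 0, so root is in [5.500000, 6.000000]

Step 2: midpoint = (5.500000 + 6.000000)/2 = 5.750000
  f(5.750000) = -8.890625
  f(mid) < 0, so root is in [5.750000, 6.000000]

Step 3: midpoint = (5.750000 + 6.000000)/2 = 5.875000
  f(5.875000) = 3.779297
  f(mid) > 0, so root is in [5.750000, 5.875000]

Step 4: midpoint = (5.750000 + 5.875000)/2 = 5.812500
  f(5.812500) = -2.623779
  f(mid) < 0, so root is in [5.812500, 5.875000]

midpoint = 5.812500


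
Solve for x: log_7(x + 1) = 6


Convert to exponential form: x + 1 = 7^6 = 117649
x = 117649 - 1 = 117648
Check: log_7(117648 + 1) = log_7(117649) = log_7(117649) = 6 ✓

x = 117648


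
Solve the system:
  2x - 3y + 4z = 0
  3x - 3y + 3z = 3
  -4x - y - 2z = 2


Using Cramer's rule. Expand each determinant along the first row.
D  = 2*[(-3)*(-2) - 3*(-1)] - (-3)*[3*(-2) - 3*(-4)] + 4*[3*(-1) - (-3)*(-4)]
  = 2*(9) - (-3)*(6) + 4*(-15) = -24
Dx = 0*[(-3)*(-2) - 3*(-1)] - (-3)*[3*(-2) - 3*2] + 4*[3*(-1) - (-3)*2]
  = 0*(9) - (-3)*(-12) + 4*(3) = -24
Dy = 2*[3*(-2) - 3*2] - 0*[3*(-2) - 3*(-4)] + 4*[3*2 - 3*(-4)]
  = 2*(-12) - 0*(6) + 4*(18) = 48
Dz = 2*[(-3)*2 - 3*(-1)] - (-3)*[3*2 - 3*(-4)] + 0*[3*(-1) - (-3)*(-4)]
  = 2*(-3) - (-3)*(18) + 0*(-15) = 48
x = Dx/D = -24/-24 = 1, y = Dy/D = 48/-24 = -2, z = Dz/D = 48/-24 = -2
Check eq1: (2)(1) + (-3)(-2) + (4)(-2) = 0 = 0 ✓
Check eq2: (3)(1) + (-3)(-2) + (3)(-2) = 3 = 3 ✓
Check eq3: (-4)(1) + (-1)(-2) + (-2)(-2) = 2 = 2 ✓

x = 1, y = -2, z = -2


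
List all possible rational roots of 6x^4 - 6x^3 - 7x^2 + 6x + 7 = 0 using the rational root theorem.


Rational root theorem: possible roots are ±p/q where:
  p divides the constant term (7): p ∈ {1, 7}
  q divides the leading coefficient (6): q ∈ {1, 2, 3, 6}

All possible rational roots: -7, -7/2, -7/3, -7/6, -1, -1/2, -1/3, -1/6, 1/6, 1/3, 1/2, 1, 7/6, 7/3, 7/2, 7

-7, -7/2, -7/3, -7/6, -1, -1/2, -1/3, -1/6, 1/6, 1/3, 1/2, 1, 7/6, 7/3, 7/2, 7


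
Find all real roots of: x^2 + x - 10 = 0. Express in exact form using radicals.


Using the quadratic formula: x = (-b ± sqrt(b^2 - 4ac)) / (2a)
Here a = 1, b = 1, c = -10
Discriminant = b^2 - 4ac = 1^2 - 4(1)(-10) = 1 + 40 = 41
Since discriminant = 41 > 0, there are two real roots.
x = (-1 ± sqrt(41)) / 2
Numerically: x ≈ 2.7016 or x ≈ -3.7016

x = (-1 + sqrt(41)) / 2 or x = (-1 - sqrt(41)) / 2


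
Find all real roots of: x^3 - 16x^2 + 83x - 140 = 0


Let p(x) = x^3 - 16x^2 + 83x - 140. By the rational root theorem (leading coefficient 1), any rational root is an integer divisor of 140: try ±1, ±2, ... in turn.
Test x = 1: value = -72 ≠ 0.
Test x = -1: value = -240 ≠ 0.
Test x = 2: value = -30 ≠ 0.
Test x = -2: value = -378 ≠ 0.
Test x = 4: value = 0 ✓, so (x - 4) is a factor.
Synthetic division by (x - 4): bring down 1; 1(4) - 16 = -12; (-12)(4) + 83 = 35; 35(4) - 140 = 0 → quotient x^2 - 12x + 35, remainder 0.
Solve the quadratic x^2 - 12x + 35 = 0: discriminant = (-12)^2 - 4(1)(35) = 144 - 140 = 4.
sqrt(4) = 2, so x = (12 ± 2)/2: x = 7 or x = 5.

x = 4, x = 5, x = 7


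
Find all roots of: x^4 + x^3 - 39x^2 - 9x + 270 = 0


Let p(x) = x^4 + x^3 - 39x^2 - 9x + 270. By the rational root theorem (leading coefficient 1), any rational root is an integer divisor of 270: try ±1, ±2, ... in turn.
Test x = 1: value = 224 ≠ 0.
Test x = -1: value = 240 ≠ 0.
Test x = 2: value = 120 ≠ 0.
Test x = -2: value = 140 ≠ 0.
Test x = 3: value = 0 ✓, so (x - 3) is a factor.
Synthetic division by (x - 3): bring down 1; 1(3) + 1 = 4; 4(3) - 39 = -27; (-27)(3) - 9 = -90; (-90)(3) + 270 = 0 → quotient x^3 + 4x^2 - 27x - 90, remainder 0.
Continue with the quotient x^3 + 4x^2 - 27x - 90 (candidates must divide 90; re-test x = 3 first in case it repeats).
Test x = 3: value = -108 ≠ 0.
Test x = -3: value = 0 ✓, so (x + 3) is a factor.
Synthetic division by (x + 3): bring down 1; 1(-3) + 4 = 1; 1(-3) - 27 = -30; (-30)(-3) - 90 = 0 → quotient x^2 + x - 30, remainder 0.
Solve the quadratic x^2 + x - 30 = 0: discriminant = 1^2 - 4(1)(-30) = 1 + 120 = 121.
sqrt(121) = 11, so x = (-1 ± 11)/2: x = 5 or x = -6.
Collecting all roots found:

x = -6, x = -3, x = 3, x = 5
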